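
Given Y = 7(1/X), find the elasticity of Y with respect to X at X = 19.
Elasticity = -1

Elasticity = (dY/dX) · (X/Y)

dY/dX = -7/X²
At X = 19: dY/dX = -7/361, Y = 7/19

Elasticity = (-7/361) · (19 / (7/19)) = -1

Interpretation: for a small percentage change in X, the percentage change in Y is approximately -1.00 times as large.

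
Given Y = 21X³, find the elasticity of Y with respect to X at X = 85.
Elasticity = 3

Elasticity = (dY/dX) · (X/Y)

dY/dX = 63·X²
At X = 85: dY/dX = 455175, Y = 12896625

Elasticity = 455175 · (85 / 12896625) = 3

Interpretation: for a small percentage change in X, the percentage change in Y is approximately 3.00 times as large.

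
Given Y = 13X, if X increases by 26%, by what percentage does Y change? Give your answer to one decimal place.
26.0%

For Y = 13X:
If X → X(1 + 0.26)
Then Y → Y · (1 + 0.26)^1
     = Y · 1.2600

Percentage change = ((1 + 0.26)^1 − 1) × 100% = 26.0%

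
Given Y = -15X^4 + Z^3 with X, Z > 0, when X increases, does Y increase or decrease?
Y decreases

Taking the partial derivative:
∂Y/∂X = -60X^3

∂Y/∂X = -60X^3 < 0 (assuming positive values)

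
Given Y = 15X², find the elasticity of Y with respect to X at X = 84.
Elasticity = 2

Elasticity = (dY/dX) · (X/Y)

dY/dX = 30·X
At X = 84: dY/dX = 2520, Y = 105840

Elasticity = 2520 · (84 / 105840) = 2

Interpretation: for a small percentage change in X, the percentage change in Y is approximately 2.00 times as large.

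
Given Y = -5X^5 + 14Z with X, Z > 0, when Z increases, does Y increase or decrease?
Y increases

Taking the partial derivative:
∂Y/∂Z = 14

∂Y/∂Z = 14 > 0 (assuming positive values)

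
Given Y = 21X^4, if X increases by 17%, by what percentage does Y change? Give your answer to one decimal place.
87.4%

For Y = 21X^4:
If X → X(1 + 0.17)
Then Y → Y · (1 + 0.17)^4
     ≈ Y · 1.8739

Percentage change = ((1 + 0.17)^4 − 1) × 100% ≈ 87.4%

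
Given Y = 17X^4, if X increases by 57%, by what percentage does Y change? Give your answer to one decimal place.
507.6%

For Y = 17X^4:
If X → X(1 + 0.57)
Then Y → Y · (1 + 0.57)^4
     ≈ Y · 6.0757

Percentage change = ((1 + 0.57)^4 − 1) × 100% ≈ 507.6%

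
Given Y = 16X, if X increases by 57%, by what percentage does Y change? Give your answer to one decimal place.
57.0%

For Y = 16X:
If X → X(1 + 0.57)
Then Y → Y · (1 + 0.57)^1
     = Y · 1.5700

Percentage change = ((1 + 0.57)^1 − 1) × 100% = 57.0%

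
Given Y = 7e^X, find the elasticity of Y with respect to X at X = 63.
Elasticity = 63

Elasticity = (dY/dX) · (X/Y)

dY/dX = 7·e^X
At X = 63: dY/dX = 7·e^63, Y = 7·e^63

Elasticity = (7·e^63) · (63 / (7·e^63)) = 63

Interpretation: for a small percentage change in X, the percentage change in Y is approximately 63.00 times as large.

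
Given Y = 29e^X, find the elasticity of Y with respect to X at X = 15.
Elasticity = 15

Elasticity = (dY/dX) · (X/Y)

dY/dX = 29·e^X
At X = 15: dY/dX = 29·e^15, Y = 29·e^15

Elasticity = (29·e^15) · (15 / (29·e^15)) = 15

Interpretation: for a small percentage change in X, the percentage change in Y is approximately 15.00 times as large.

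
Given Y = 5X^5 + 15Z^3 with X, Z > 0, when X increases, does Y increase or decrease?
Y increases

Taking the partial derivative:
∂Y/∂X = 25X^4

∂Y/∂X = 25X^4 > 0 (assuming positive values)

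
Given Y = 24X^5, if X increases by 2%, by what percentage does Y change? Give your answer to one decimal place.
10.4%

For Y = 24X^5:
If X → X(1 + 0.02)
Then Y → Y · (1 + 0.02)^5
     ≈ Y · 1.1041

Percentage change = ((1 + 0.02)^5 − 1) × 100% ≈ 10.4%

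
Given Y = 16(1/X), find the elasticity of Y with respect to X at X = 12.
Elasticity = -1

Elasticity = (dY/dX) · (X/Y)

dY/dX = -16/X²
At X = 12: dY/dX = -1/9, Y = 4/3

Elasticity = (-1/9) · (12 / (4/3)) = -1

Interpretation: for a small percentage change in X, the percentage change in Y is approximately -1.00 times as large.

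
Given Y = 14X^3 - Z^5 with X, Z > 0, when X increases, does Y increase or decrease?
Y increases

Taking the partial derivative:
∂Y/∂X = 42X^2

∂Y/∂X = 42X^2 > 0 (assuming positive values)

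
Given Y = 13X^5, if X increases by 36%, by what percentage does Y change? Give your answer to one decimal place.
365.3%

For Y = 13X^5:
If X → X(1 + 0.36)
Then Y → Y · (1 + 0.36)^5
     ≈ Y · 4.6526

Percentage change = ((1 + 0.36)^5 − 1) × 100% ≈ 365.3%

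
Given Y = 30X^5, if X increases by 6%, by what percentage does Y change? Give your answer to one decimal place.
33.8%

For Y = 30X^5:
If X → X(1 + 0.06)
Then Y → Y · (1 + 0.06)^5
     ≈ Y · 1.3382

Percentage change = ((1 + 0.06)^5 − 1) × 100% ≈ 33.8%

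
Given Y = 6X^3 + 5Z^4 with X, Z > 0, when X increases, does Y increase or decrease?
Y increases

Taking the partial derivative:
∂Y/∂X = 18X^2

∂Y/∂X = 18X^2 > 0 (assuming positive values)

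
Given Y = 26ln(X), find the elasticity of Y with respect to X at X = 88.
Elasticity = 1/ln(88) ≈ 0.2233

Elasticity = (dY/dX) · (X/Y)

dY/dX = 26/X
At X = 88: dY/dX = 13/44, Y = 26·ln(88)

Elasticity = (13/44) · (88 / (26·ln(88))) = 1/ln(88) ≈ 0.2233

Interpretation: for a small percentage change in X, the percentage change in Y is approximately 0.22 times as large.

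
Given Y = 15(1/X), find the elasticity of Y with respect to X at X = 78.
Elasticity = -1

Elasticity = (dY/dX) · (X/Y)

dY/dX = -15/X²
At X = 78: dY/dX = -5/2028, Y = 5/26

Elasticity = (-5/2028) · (78 / (5/26)) = -1

Interpretation: for a small percentage change in X, the percentage change in Y is approximately -1.00 times as large.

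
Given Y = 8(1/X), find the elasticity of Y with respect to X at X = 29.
Elasticity = -1

Elasticity = (dY/dX) · (X/Y)

dY/dX = -8/X²
At X = 29: dY/dX = -8/841, Y = 8/29

Elasticity = (-8/841) · (29 / (8/29)) = -1

Interpretation: for a small percentage change in X, the percentage change in Y is approximately -1.00 times as large.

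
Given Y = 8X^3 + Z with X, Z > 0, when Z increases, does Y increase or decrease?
Y increases

Taking the partial derivative:
∂Y/∂Z = 1

∂Y/∂Z = 1 > 0 (assuming positive values)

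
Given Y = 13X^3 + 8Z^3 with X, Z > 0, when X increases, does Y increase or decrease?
Y increases

Taking the partial derivative:
∂Y/∂X = 39X^2

∂Y/∂X = 39X^2 > 0 (assuming positive values)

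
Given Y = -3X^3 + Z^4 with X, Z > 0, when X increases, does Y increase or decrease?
Y decreases

Taking the partial derivative:
∂Y/∂X = -9X^2

∂Y/∂X = -9X^2 < 0 (assuming positive values)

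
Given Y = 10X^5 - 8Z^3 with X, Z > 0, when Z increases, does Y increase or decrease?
Y decreases

Taking the partial derivative:
∂Y/∂Z = -24Z^2

∂Y/∂Z = -24Z^2 < 0 (assuming positive values)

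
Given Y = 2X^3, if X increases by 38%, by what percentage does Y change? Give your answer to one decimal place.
162.8%

For Y = 2X^3:
If X → X(1 + 0.38)
Then Y → Y · (1 + 0.38)^3
     ≈ Y · 2.6281

Percentage change = ((1 + 0.38)^3 − 1) × 100% ≈ 162.8%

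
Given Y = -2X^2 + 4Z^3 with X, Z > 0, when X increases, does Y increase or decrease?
Y decreases

Taking the partial derivative:
∂Y/∂X = -4X

∂Y/∂X = -4X < 0 (assuming positive values)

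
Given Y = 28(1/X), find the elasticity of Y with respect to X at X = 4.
Elasticity = -1

Elasticity = (dY/dX) · (X/Y)

dY/dX = -28/X²
At X = 4: dY/dX = -7/4, Y = 7

Elasticity = (-7/4) · (4 / 7) = -1

Interpretation: for a small percentage change in X, the percentage change in Y is approximately -1.00 times as large.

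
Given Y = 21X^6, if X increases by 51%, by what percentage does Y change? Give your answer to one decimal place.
1085.4%

For Y = 21X^6:
If X → X(1 + 0.51)
Then Y → Y · (1 + 0.51)^6
     ≈ Y · 11.8539

Percentage change = ((1 + 0.51)^6 − 1) × 100% ≈ 1085.4%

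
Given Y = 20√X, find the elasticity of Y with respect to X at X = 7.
Elasticity = 1/2

Elasticity = (dY/dX) · (X/Y)

dY/dX = 10/√X
At X = 7: dY/dX = 10·√7/7, Y = 20·√7

Elasticity = (10·√7/7) · (7 / (20·√7)) = 1/2

Interpretation: for a small percentage change in X, the percentage change in Y is approximately 0.50 times as large.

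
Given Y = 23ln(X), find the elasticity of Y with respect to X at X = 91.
Elasticity = 1/ln(91) ≈ 0.2217

Elasticity = (dY/dX) · (X/Y)

dY/dX = 23/X
At X = 91: dY/dX = 23/91, Y = 23·ln(91)

Elasticity = (23/91) · (91 / (23·ln(91))) = 1/ln(91) ≈ 0.2217

Interpretation: for a small percentage change in X, the percentage change in Y is approximately 0.22 times as large.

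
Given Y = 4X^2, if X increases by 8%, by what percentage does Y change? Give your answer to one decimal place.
16.6%

For Y = 4X^2:
If X → X(1 + 0.08)
Then Y → Y · (1 + 0.08)^2
     = Y · 1.1664

Percentage change = ((1 + 0.08)^2 − 1) × 100% ≈ 16.6%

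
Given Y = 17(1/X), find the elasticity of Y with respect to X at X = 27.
Elasticity = -1

Elasticity = (dY/dX) · (X/Y)

dY/dX = -17/X²
At X = 27: dY/dX = -17/729, Y = 17/27

Elasticity = (-17/729) · (27 / (17/27)) = -1

Interpretation: for a small percentage change in X, the percentage change in Y is approximately -1.00 times as large.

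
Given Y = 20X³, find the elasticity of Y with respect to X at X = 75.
Elasticity = 3

Elasticity = (dY/dX) · (X/Y)

dY/dX = 60·X²
At X = 75: dY/dX = 337500, Y = 8437500

Elasticity = 337500 · (75 / 8437500) = 3

Interpretation: for a small percentage change in X, the percentage change in Y is approximately 3.00 times as large.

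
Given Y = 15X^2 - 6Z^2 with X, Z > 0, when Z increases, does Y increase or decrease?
Y decreases

Taking the partial derivative:
∂Y/∂Z = -12Z

∂Y/∂Z = -12Z < 0 (assuming positive values)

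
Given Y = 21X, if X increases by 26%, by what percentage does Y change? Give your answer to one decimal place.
26.0%

For Y = 21X:
If X → X(1 + 0.26)
Then Y → Y · (1 + 0.26)^1
     = Y · 1.2600

Percentage change = ((1 + 0.26)^1 − 1) × 100% = 26.0%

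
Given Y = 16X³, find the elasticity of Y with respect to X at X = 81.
Elasticity = 3

Elasticity = (dY/dX) · (X/Y)

dY/dX = 48·X²
At X = 81: dY/dX = 314928, Y = 8503056

Elasticity = 314928 · (81 / 8503056) = 3

Interpretation: for a small percentage change in X, the percentage change in Y is approximately 3.00 times as large.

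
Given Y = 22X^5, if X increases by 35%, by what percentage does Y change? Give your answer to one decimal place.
348.4%

For Y = 22X^5:
If X → X(1 + 0.35)
Then Y → Y · (1 + 0.35)^5
     ≈ Y · 4.4840

Percentage change = ((1 + 0.35)^5 − 1) × 100% ≈ 348.4%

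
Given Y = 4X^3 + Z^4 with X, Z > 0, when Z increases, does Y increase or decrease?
Y increases

Taking the partial derivative:
∂Y/∂Z = 4Z^3

∂Y/∂Z = 4Z^3 > 0 (assuming positive values)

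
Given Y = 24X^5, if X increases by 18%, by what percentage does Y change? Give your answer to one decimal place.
128.8%

For Y = 24X^5:
If X → X(1 + 0.18)
Then Y → Y · (1 + 0.18)^5
     ≈ Y · 2.2878

Percentage change = ((1 + 0.18)^5 − 1) × 100% ≈ 128.8%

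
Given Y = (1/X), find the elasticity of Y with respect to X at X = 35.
Elasticity = -1

Elasticity = (dY/dX) · (X/Y)

dY/dX = -1/X²
At X = 35: dY/dX = -1/1225, Y = 1/35

Elasticity = (-1/1225) · (35 / (1/35)) = -1

Interpretation: for a small percentage change in X, the percentage change in Y is approximately -1.00 times as large.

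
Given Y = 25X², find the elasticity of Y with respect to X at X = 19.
Elasticity = 2

Elasticity = (dY/dX) · (X/Y)

dY/dX = 50·X
At X = 19: dY/dX = 950, Y = 9025

Elasticity = 950 · (19 / 9025) = 2

Interpretation: for a small percentage change in X, the percentage change in Y is approximately 2.00 times as large.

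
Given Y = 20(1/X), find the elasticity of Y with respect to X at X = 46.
Elasticity = -1

Elasticity = (dY/dX) · (X/Y)

dY/dX = -20/X²
At X = 46: dY/dX = -5/529, Y = 10/23

Elasticity = (-5/529) · (46 / (10/23)) = -1

Interpretation: for a small percentage change in X, the percentage change in Y is approximately -1.00 times as large.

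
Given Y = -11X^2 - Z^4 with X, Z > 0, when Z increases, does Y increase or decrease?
Y decreases

Taking the partial derivative:
∂Y/∂Z = -4Z^3

∂Y/∂Z = -4Z^3 < 0 (assuming positive values)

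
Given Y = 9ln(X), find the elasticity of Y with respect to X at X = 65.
Elasticity = 1/ln(65) ≈ 0.2396

Elasticity = (dY/dX) · (X/Y)

dY/dX = 9/X
At X = 65: dY/dX = 9/65, Y = 9·ln(65)

Elasticity = (9/65) · (65 / (9·ln(65))) = 1/ln(65) ≈ 0.2396

Interpretation: for a small percentage change in X, the percentage change in Y is approximately 0.24 times as large.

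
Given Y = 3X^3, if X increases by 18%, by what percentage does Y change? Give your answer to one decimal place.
64.3%

For Y = 3X^3:
If X → X(1 + 0.18)
Then Y → Y · (1 + 0.18)^3
     ≈ Y · 1.6430

Percentage change = ((1 + 0.18)^3 − 1) × 100% ≈ 64.3%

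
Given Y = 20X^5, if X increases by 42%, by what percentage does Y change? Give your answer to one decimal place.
477.4%

For Y = 20X^5:
If X → X(1 + 0.42)
Then Y → Y · (1 + 0.42)^5
     ≈ Y · 5.7735

Percentage change = ((1 + 0.42)^5 − 1) × 100% ≈ 477.4%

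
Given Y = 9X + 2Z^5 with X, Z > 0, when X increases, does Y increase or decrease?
Y increases

Taking the partial derivative:
∂Y/∂X = 9

∂Y/∂X = 9 > 0 (assuming positive values)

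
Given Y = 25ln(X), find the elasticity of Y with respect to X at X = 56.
Elasticity = 1/ln(56) ≈ 0.2484

Elasticity = (dY/dX) · (X/Y)

dY/dX = 25/X
At X = 56: dY/dX = 25/56, Y = 25·ln(56)

Elasticity = (25/56) · (56 / (25·ln(56))) = 1/ln(56) ≈ 0.2484

Interpretation: for a small percentage change in X, the percentage change in Y is approximately 0.25 times as large.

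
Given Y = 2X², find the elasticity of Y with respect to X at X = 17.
Elasticity = 2

Elasticity = (dY/dX) · (X/Y)

dY/dX = 4·X
At X = 17: dY/dX = 68, Y = 578

Elasticity = 68 · (17 / 578) = 2

Interpretation: for a small percentage change in X, the percentage change in Y is approximately 2.00 times as large.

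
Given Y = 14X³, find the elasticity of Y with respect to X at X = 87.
Elasticity = 3

Elasticity = (dY/dX) · (X/Y)

dY/dX = 42·X²
At X = 87: dY/dX = 317898, Y = 9219042

Elasticity = 317898 · (87 / 9219042) = 3

Interpretation: for a small percentage change in X, the percentage change in Y is approximately 3.00 times as large.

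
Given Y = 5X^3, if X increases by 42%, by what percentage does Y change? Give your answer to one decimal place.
186.3%

For Y = 5X^3:
If X → X(1 + 0.42)
Then Y → Y · (1 + 0.42)^3
     ≈ Y · 2.8633

Percentage change = ((1 + 0.42)^3 − 1) × 100% ≈ 186.3%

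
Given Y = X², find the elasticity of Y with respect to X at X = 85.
Elasticity = 2

Elasticity = (dY/dX) · (X/Y)

dY/dX = 2·X
At X = 85: dY/dX = 170, Y = 7225

Elasticity = 170 · (85 / 7225) = 2

Interpretation: for a small percentage change in X, the percentage change in Y is approximately 2.00 times as large.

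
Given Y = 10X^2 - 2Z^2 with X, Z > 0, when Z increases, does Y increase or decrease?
Y decreases

Taking the partial derivative:
∂Y/∂Z = -4Z

∂Y/∂Z = -4Z < 0 (assuming positive values)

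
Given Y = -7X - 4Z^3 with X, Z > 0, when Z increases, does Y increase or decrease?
Y decreases

Taking the partial derivative:
∂Y/∂Z = -12Z^2

∂Y/∂Z = -12Z^2 < 0 (assuming positive values)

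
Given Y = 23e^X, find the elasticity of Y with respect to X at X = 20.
Elasticity = 20

Elasticity = (dY/dX) · (X/Y)

dY/dX = 23·e^X
At X = 20: dY/dX = 23·e^20, Y = 23·e^20

Elasticity = (23·e^20) · (20 / (23·e^20)) = 20

Interpretation: for a small percentage change in X, the percentage change in Y is approximately 20.00 times as large.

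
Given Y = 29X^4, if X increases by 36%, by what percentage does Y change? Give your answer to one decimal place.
242.1%

For Y = 29X^4:
If X → X(1 + 0.36)
Then Y → Y · (1 + 0.36)^4
     ≈ Y · 3.4210

Percentage change = ((1 + 0.36)^4 − 1) × 100% ≈ 242.1%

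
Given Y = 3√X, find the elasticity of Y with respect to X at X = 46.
Elasticity = 1/2

Elasticity = (dY/dX) · (X/Y)

dY/dX = 3/(2·√X)
At X = 46: dY/dX = 3·√46/92, Y = 3·√46

Elasticity = (3·√46/92) · (46 / (3·√46)) = 1/2

Interpretation: for a small percentage change in X, the percentage change in Y is approximately 0.50 times as large.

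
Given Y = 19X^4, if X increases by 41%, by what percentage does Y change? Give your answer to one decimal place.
295.3%

For Y = 19X^4:
If X → X(1 + 0.41)
Then Y → Y · (1 + 0.41)^4
     ≈ Y · 3.9525

Percentage change = ((1 + 0.41)^4 − 1) × 100% ≈ 295.3%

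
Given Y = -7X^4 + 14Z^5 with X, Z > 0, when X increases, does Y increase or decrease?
Y decreases

Taking the partial derivative:
∂Y/∂X = -28X^3

∂Y/∂X = -28X^3 < 0 (assuming positive values)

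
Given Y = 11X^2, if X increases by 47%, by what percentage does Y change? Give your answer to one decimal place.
116.1%

For Y = 11X^2:
If X → X(1 + 0.47)
Then Y → Y · (1 + 0.47)^2
     = Y · 2.1609

Percentage change = ((1 + 0.47)^2 − 1) × 100% ≈ 116.1%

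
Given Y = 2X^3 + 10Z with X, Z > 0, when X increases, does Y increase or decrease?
Y increases

Taking the partial derivative:
∂Y/∂X = 6X^2

∂Y/∂X = 6X^2 > 0 (assuming positive values)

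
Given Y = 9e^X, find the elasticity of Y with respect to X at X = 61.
Elasticity = 61

Elasticity = (dY/dX) · (X/Y)

dY/dX = 9·e^X
At X = 61: dY/dX = 9·e^61, Y = 9·e^61

Elasticity = (9·e^61) · (61 / (9·e^61)) = 61

Interpretation: for a small percentage change in X, the percentage change in Y is approximately 61.00 times as large.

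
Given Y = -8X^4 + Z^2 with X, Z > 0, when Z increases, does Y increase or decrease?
Y increases

Taking the partial derivative:
∂Y/∂Z = 2Z

∂Y/∂Z = 2Z > 0 (assuming positive values)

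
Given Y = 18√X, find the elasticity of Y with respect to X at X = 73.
Elasticity = 1/2

Elasticity = (dY/dX) · (X/Y)

dY/dX = 9/√X
At X = 73: dY/dX = 9·√73/73, Y = 18·√73

Elasticity = (9·√73/73) · (73 / (18·√73)) = 1/2

Interpretation: for a small percentage change in X, the percentage change in Y is approximately 0.50 times as large.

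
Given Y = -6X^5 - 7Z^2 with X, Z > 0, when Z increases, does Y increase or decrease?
Y decreases

Taking the partial derivative:
∂Y/∂Z = -14Z

∂Y/∂Z = -14Z < 0 (assuming positive values)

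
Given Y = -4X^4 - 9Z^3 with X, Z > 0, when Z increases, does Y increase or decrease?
Y decreases

Taking the partial derivative:
∂Y/∂Z = -27Z^2

∂Y/∂Z = -27Z^2 < 0 (assuming positive values)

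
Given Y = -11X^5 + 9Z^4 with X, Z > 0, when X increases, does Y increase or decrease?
Y decreases

Taking the partial derivative:
∂Y/∂X = -55X^4

∂Y/∂X = -55X^4 < 0 (assuming positive values)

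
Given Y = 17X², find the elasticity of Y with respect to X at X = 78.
Elasticity = 2

Elasticity = (dY/dX) · (X/Y)

dY/dX = 34·X
At X = 78: dY/dX = 2652, Y = 103428

Elasticity = 2652 · (78 / 103428) = 2

Interpretation: for a small percentage change in X, the percentage change in Y is approximately 2.00 times as large.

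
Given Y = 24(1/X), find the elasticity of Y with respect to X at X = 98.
Elasticity = -1

Elasticity = (dY/dX) · (X/Y)

dY/dX = -24/X²
At X = 98: dY/dX = -6/2401, Y = 12/49

Elasticity = (-6/2401) · (98 / (12/49)) = -1

Interpretation: for a small percentage change in X, the percentage change in Y is approximately -1.00 times as large.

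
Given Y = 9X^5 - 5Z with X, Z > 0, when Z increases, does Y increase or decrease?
Y decreases

Taking the partial derivative:
∂Y/∂Z = -5

∂Y/∂Z = -5 < 0 (assuming positive values)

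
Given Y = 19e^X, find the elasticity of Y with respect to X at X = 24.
Elasticity = 24

Elasticity = (dY/dX) · (X/Y)

dY/dX = 19·e^X
At X = 24: dY/dX = 19·e^24, Y = 19·e^24

Elasticity = (19·e^24) · (24 / (19·e^24)) = 24

Interpretation: for a small percentage change in X, the percentage change in Y is approximately 24.00 times as large.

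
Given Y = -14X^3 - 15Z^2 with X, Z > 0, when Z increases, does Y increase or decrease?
Y decreases

Taking the partial derivative:
∂Y/∂Z = -30Z

∂Y/∂Z = -30Z < 0 (assuming positive values)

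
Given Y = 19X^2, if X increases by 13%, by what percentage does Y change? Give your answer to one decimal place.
27.7%

For Y = 19X^2:
If X → X(1 + 0.13)
Then Y → Y · (1 + 0.13)^2
     = Y · 1.2769

Percentage change = ((1 + 0.13)^2 − 1) × 100% ≈ 27.7%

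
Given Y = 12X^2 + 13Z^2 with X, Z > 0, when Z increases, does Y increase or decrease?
Y increases

Taking the partial derivative:
∂Y/∂Z = 26Z

∂Y/∂Z = 26Z > 0 (assuming positive values)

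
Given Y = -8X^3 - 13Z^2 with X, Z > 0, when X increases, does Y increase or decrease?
Y decreases

Taking the partial derivative:
∂Y/∂X = -24X^2

∂Y/∂X = -24X^2 < 0 (assuming positive values)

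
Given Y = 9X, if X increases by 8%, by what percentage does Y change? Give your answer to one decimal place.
8.0%

For Y = 9X:
If X → X(1 + 0.08)
Then Y → Y · (1 + 0.08)^1
     = Y · 1.0800

Percentage change = ((1 + 0.08)^1 − 1) × 100% = 8.0%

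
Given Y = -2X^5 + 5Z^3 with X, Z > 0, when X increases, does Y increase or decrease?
Y decreases

Taking the partial derivative:
∂Y/∂X = -10X^4

∂Y/∂X = -10X^4 < 0 (assuming positive values)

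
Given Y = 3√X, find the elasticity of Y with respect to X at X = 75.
Elasticity = 1/2

Elasticity = (dY/dX) · (X/Y)

dY/dX = 3/(2·√X)
At X = 75: dY/dX = √3/10, Y = 15·√3

Elasticity = (√3/10) · (75 / (15·√3)) = 1/2

Interpretation: for a small percentage change in X, the percentage change in Y is approximately 0.50 times as large.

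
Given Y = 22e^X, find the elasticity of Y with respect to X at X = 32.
Elasticity = 32

Elasticity = (dY/dX) · (X/Y)

dY/dX = 22·e^X
At X = 32: dY/dX = 22·e^32, Y = 22·e^32

Elasticity = (22·e^32) · (32 / (22·e^32)) = 32

Interpretation: for a small percentage change in X, the percentage change in Y is approximately 32.00 times as large.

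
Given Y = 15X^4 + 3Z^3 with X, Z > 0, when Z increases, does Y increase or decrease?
Y increases

Taking the partial derivative:
∂Y/∂Z = 9Z^2

∂Y/∂Z = 9Z^2 > 0 (assuming positive values)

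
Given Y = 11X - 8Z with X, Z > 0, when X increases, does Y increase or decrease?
Y increases

Taking the partial derivative:
∂Y/∂X = 11

∂Y/∂X = 11 > 0 (assuming positive values)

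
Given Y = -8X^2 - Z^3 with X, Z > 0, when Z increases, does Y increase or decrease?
Y decreases

Taking the partial derivative:
∂Y/∂Z = -3Z^2

∂Y/∂Z = -3Z^2 < 0 (assuming positive values)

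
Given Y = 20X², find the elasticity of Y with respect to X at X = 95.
Elasticity = 2

Elasticity = (dY/dX) · (X/Y)

dY/dX = 40·X
At X = 95: dY/dX = 3800, Y = 180500

Elasticity = 3800 · (95 / 180500) = 2

Interpretation: for a small percentage change in X, the percentage change in Y is approximately 2.00 times as large.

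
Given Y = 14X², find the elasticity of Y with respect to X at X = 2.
Elasticity = 2

Elasticity = (dY/dX) · (X/Y)

dY/dX = 28·X
At X = 2: dY/dX = 56, Y = 56

Elasticity = 56 · (2 / 56) = 2

Interpretation: for a small percentage change in X, the percentage change in Y is approximately 2.00 times as large.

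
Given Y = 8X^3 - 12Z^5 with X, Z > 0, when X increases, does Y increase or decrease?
Y increases

Taking the partial derivative:
∂Y/∂X = 24X^2

∂Y/∂X = 24X^2 > 0 (assuming positive values)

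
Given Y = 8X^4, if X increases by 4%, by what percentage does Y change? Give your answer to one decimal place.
17.0%

For Y = 8X^4:
If X → X(1 + 0.04)
Then Y → Y · (1 + 0.04)^4
     ≈ Y · 1.1699

Percentage change = ((1 + 0.04)^4 − 1) × 100% ≈ 17.0%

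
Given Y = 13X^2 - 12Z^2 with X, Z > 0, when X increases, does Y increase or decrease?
Y increases

Taking the partial derivative:
∂Y/∂X = 26X

∂Y/∂X = 26X > 0 (assuming positive values)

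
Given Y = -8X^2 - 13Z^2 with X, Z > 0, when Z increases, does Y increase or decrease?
Y decreases

Taking the partial derivative:
∂Y/∂Z = -26Z

∂Y/∂Z = -26Z < 0 (assuming positive values)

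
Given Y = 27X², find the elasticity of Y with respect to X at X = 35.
Elasticity = 2

Elasticity = (dY/dX) · (X/Y)

dY/dX = 54·X
At X = 35: dY/dX = 1890, Y = 33075

Elasticity = 1890 · (35 / 33075) = 2

Interpretation: for a small percentage change in X, the percentage change in Y is approximately 2.00 times as large.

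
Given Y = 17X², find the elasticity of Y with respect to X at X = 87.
Elasticity = 2

Elasticity = (dY/dX) · (X/Y)

dY/dX = 34·X
At X = 87: dY/dX = 2958, Y = 128673

Elasticity = 2958 · (87 / 128673) = 2

Interpretation: for a small percentage change in X, the percentage change in Y is approximately 2.00 times as large.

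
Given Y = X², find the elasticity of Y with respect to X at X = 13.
Elasticity = 2

Elasticity = (dY/dX) · (X/Y)

dY/dX = 2·X
At X = 13: dY/dX = 26, Y = 169

Elasticity = 26 · (13 / 169) = 2

Interpretation: for a small percentage change in X, the percentage change in Y is approximately 2.00 times as large.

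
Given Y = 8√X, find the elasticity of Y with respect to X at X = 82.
Elasticity = 1/2

Elasticity = (dY/dX) · (X/Y)

dY/dX = 4/√X
At X = 82: dY/dX = 2·√82/41, Y = 8·√82

Elasticity = (2·√82/41) · (82 / (8·√82)) = 1/2

Interpretation: for a small percentage change in X, the percentage change in Y is approximately 0.50 times as large.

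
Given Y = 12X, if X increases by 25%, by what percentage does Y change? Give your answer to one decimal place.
25.0%

For Y = 12X:
If X → X(1 + 0.25)
Then Y → Y · (1 + 0.25)^1
     = Y · 1.2500

Percentage change = ((1 + 0.25)^1 − 1) × 100% = 25.0%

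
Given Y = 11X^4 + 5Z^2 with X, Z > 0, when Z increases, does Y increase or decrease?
Y increases

Taking the partial derivative:
∂Y/∂Z = 10Z

∂Y/∂Z = 10Z > 0 (assuming positive values)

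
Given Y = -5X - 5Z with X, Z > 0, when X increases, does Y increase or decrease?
Y decreases

Taking the partial derivative:
∂Y/∂X = -5

∂Y/∂X = -5 < 0 (assuming positive values)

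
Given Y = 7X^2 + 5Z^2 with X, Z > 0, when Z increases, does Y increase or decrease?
Y increases

Taking the partial derivative:
∂Y/∂Z = 10Z

∂Y/∂Z = 10Z > 0 (assuming positive values)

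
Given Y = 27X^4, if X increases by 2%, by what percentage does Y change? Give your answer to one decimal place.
8.2%

For Y = 27X^4:
If X → X(1 + 0.02)
Then Y → Y · (1 + 0.02)^4
     ≈ Y · 1.0824

Percentage change = ((1 + 0.02)^4 − 1) × 100% ≈ 8.2%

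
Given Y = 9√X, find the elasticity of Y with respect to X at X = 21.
Elasticity = 1/2

Elasticity = (dY/dX) · (X/Y)

dY/dX = 9/(2·√X)
At X = 21: dY/dX = 3·√21/14, Y = 9·√21

Elasticity = (3·√21/14) · (21 / (9·√21)) = 1/2

Interpretation: for a small percentage change in X, the percentage change in Y is approximately 0.50 times as large.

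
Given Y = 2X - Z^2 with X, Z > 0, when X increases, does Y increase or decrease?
Y increases

Taking the partial derivative:
∂Y/∂X = 2

∂Y/∂X = 2 > 0 (assuming positive values)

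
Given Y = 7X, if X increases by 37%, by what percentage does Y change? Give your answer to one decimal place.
37.0%

For Y = 7X:
If X → X(1 + 0.37)
Then Y → Y · (1 + 0.37)^1
     = Y · 1.3700

Percentage change = ((1 + 0.37)^1 − 1) × 100% = 37.0%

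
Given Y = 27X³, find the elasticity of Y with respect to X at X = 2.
Elasticity = 3

Elasticity = (dY/dX) · (X/Y)

dY/dX = 81·X²
At X = 2: dY/dX = 324, Y = 216

Elasticity = 324 · (2 / 216) = 3

Interpretation: for a small percentage change in X, the percentage change in Y is approximately 3.00 times as large.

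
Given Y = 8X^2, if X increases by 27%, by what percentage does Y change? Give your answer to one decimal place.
61.3%

For Y = 8X^2:
If X → X(1 + 0.27)
Then Y → Y · (1 + 0.27)^2
     = Y · 1.6129

Percentage change = ((1 + 0.27)^2 − 1) × 100% ≈ 61.3%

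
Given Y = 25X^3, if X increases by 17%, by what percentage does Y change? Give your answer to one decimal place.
60.2%

For Y = 25X^3:
If X → X(1 + 0.17)
Then Y → Y · (1 + 0.17)^3
     ≈ Y · 1.6016

Percentage change = ((1 + 0.17)^3 − 1) × 100% ≈ 60.2%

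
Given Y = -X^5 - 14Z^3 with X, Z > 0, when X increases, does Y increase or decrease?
Y decreases

Taking the partial derivative:
∂Y/∂X = -5X^4

∂Y/∂X = -5X^4 < 0 (assuming positive values)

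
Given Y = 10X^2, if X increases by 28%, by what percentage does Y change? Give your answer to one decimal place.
63.8%

For Y = 10X^2:
If X → X(1 + 0.28)
Then Y → Y · (1 + 0.28)^2
     = Y · 1.6384

Percentage change = ((1 + 0.28)^2 − 1) × 100% ≈ 63.8%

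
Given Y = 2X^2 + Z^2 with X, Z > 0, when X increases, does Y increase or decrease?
Y increases

Taking the partial derivative:
∂Y/∂X = 4X

∂Y/∂X = 4X > 0 (assuming positive values)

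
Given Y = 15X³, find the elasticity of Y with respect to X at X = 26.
Elasticity = 3

Elasticity = (dY/dX) · (X/Y)

dY/dX = 45·X²
At X = 26: dY/dX = 30420, Y = 263640

Elasticity = 30420 · (26 / 263640) = 3

Interpretation: for a small percentage change in X, the percentage change in Y is approximately 3.00 times as large.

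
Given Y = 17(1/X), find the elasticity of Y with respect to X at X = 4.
Elasticity = -1

Elasticity = (dY/dX) · (X/Y)

dY/dX = -17/X²
At X = 4: dY/dX = -17/16, Y = 17/4

Elasticity = (-17/16) · (4 / (17/4)) = -1

Interpretation: for a small percentage change in X, the percentage change in Y is approximately -1.00 times as large.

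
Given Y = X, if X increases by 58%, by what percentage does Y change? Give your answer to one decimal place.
58.0%

For Y = X:
If X → X(1 + 0.58)
Then Y → Y · (1 + 0.58)^1
     = Y · 1.5800

Percentage change = ((1 + 0.58)^1 − 1) × 100% = 58.0%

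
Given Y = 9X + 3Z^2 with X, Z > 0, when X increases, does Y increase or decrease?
Y increases

Taking the partial derivative:
∂Y/∂X = 9

∂Y/∂X = 9 > 0 (assuming positive values)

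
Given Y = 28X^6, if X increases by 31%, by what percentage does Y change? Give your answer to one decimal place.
405.4%

For Y = 28X^6:
If X → X(1 + 0.31)
Then Y → Y · (1 + 0.31)^6
     ≈ Y · 5.0539

Percentage change = ((1 + 0.31)^6 − 1) × 100% ≈ 405.4%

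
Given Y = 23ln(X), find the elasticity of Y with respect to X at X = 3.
Elasticity = 1/ln(3) ≈ 0.9102

Elasticity = (dY/dX) · (X/Y)

dY/dX = 23/X
At X = 3: dY/dX = 23/3, Y = 23·ln(3)

Elasticity = (23/3) · (3 / (23·ln(3))) = 1/ln(3) ≈ 0.9102

Interpretation: for a small percentage change in X, the percentage change in Y is approximately 0.91 times as large.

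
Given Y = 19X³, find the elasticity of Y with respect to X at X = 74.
Elasticity = 3

Elasticity = (dY/dX) · (X/Y)

dY/dX = 57·X²
At X = 74: dY/dX = 312132, Y = 7699256

Elasticity = 312132 · (74 / 7699256) = 3

Interpretation: for a small percentage change in X, the percentage change in Y is approximately 3.00 times as large.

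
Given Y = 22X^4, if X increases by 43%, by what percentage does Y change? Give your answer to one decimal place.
318.2%

For Y = 22X^4:
If X → X(1 + 0.43)
Then Y → Y · (1 + 0.43)^4
     ≈ Y · 4.1816

Percentage change = ((1 + 0.43)^4 − 1) × 100% ≈ 318.2%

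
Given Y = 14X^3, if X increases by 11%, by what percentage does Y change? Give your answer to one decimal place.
36.8%

For Y = 14X^3:
If X → X(1 + 0.11)
Then Y → Y · (1 + 0.11)^3
     ≈ Y · 1.3676

Percentage change = ((1 + 0.11)^3 − 1) × 100% ≈ 36.8%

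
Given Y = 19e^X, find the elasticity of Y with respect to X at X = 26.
Elasticity = 26

Elasticity = (dY/dX) · (X/Y)

dY/dX = 19·e^X
At X = 26: dY/dX = 19·e^26, Y = 19·e^26

Elasticity = (19·e^26) · (26 / (19·e^26)) = 26

Interpretation: for a small percentage change in X, the percentage change in Y is approximately 26.00 times as large.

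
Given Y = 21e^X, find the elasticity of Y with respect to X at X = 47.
Elasticity = 47

Elasticity = (dY/dX) · (X/Y)

dY/dX = 21·e^X
At X = 47: dY/dX = 21·e^47, Y = 21·e^47

Elasticity = (21·e^47) · (47 / (21·e^47)) = 47

Interpretation: for a small percentage change in X, the percentage change in Y is approximately 47.00 times as large.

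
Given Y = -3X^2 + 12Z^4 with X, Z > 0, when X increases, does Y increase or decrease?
Y decreases

Taking the partial derivative:
∂Y/∂X = -6X

∂Y/∂X = -6X < 0 (assuming positive values)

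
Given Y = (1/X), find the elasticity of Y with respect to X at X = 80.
Elasticity = -1

Elasticity = (dY/dX) · (X/Y)

dY/dX = -1/X²
At X = 80: dY/dX = -1/6400, Y = 1/80

Elasticity = (-1/6400) · (80 / (1/80)) = -1

Interpretation: for a small percentage change in X, the percentage change in Y is approximately -1.00 times as large.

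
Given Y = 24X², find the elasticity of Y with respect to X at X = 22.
Elasticity = 2

Elasticity = (dY/dX) · (X/Y)

dY/dX = 48·X
At X = 22: dY/dX = 1056, Y = 11616

Elasticity = 1056 · (22 / 11616) = 2

Interpretation: for a small percentage change in X, the percentage change in Y is approximately 2.00 times as large.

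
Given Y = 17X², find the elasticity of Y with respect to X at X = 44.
Elasticity = 2

Elasticity = (dY/dX) · (X/Y)

dY/dX = 34·X
At X = 44: dY/dX = 1496, Y = 32912

Elasticity = 1496 · (44 / 32912) = 2

Interpretation: for a small percentage change in X, the percentage change in Y is approximately 2.00 times as large.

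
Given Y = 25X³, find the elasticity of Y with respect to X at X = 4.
Elasticity = 3

Elasticity = (dY/dX) · (X/Y)

dY/dX = 75·X²
At X = 4: dY/dX = 1200, Y = 1600

Elasticity = 1200 · (4 / 1600) = 3

Interpretation: for a small percentage change in X, the percentage change in Y is approximately 3.00 times as large.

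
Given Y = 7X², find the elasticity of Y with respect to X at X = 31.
Elasticity = 2

Elasticity = (dY/dX) · (X/Y)

dY/dX = 14·X
At X = 31: dY/dX = 434, Y = 6727

Elasticity = 434 · (31 / 6727) = 2

Interpretation: for a small percentage change in X, the percentage change in Y is approximately 2.00 times as large.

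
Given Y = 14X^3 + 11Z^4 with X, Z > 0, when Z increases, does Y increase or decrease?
Y increases

Taking the partial derivative:
∂Y/∂Z = 44Z^3

∂Y/∂Z = 44Z^3 > 0 (assuming positive values)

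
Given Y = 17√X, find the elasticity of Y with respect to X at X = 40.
Elasticity = 1/2

Elasticity = (dY/dX) · (X/Y)

dY/dX = 17/(2·√X)
At X = 40: dY/dX = 17·√10/40, Y = 34·√10

Elasticity = (17·√10/40) · (40 / (34·√10)) = 1/2

Interpretation: for a small percentage change in X, the percentage change in Y is approximately 0.50 times as large.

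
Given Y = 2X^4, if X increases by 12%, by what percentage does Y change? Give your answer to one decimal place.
57.4%

For Y = 2X^4:
If X → X(1 + 0.12)
Then Y → Y · (1 + 0.12)^4
     ≈ Y · 1.5735

Percentage change = ((1 + 0.12)^4 − 1) × 100% ≈ 57.4%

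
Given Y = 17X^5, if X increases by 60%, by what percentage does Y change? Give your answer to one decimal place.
948.6%

For Y = 17X^5:
If X → X(1 + 0.6)
Then Y → Y · (1 + 0.6)^5
     ≈ Y · 10.4858

Percentage change = ((1 + 0.6)^5 − 1) × 100% ≈ 948.6%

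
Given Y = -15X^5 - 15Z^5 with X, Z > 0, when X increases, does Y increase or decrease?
Y decreases

Taking the partial derivative:
∂Y/∂X = -75X^4

∂Y/∂X = -75X^4 < 0 (assuming positive values)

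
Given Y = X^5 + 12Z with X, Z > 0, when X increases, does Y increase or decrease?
Y increases

Taking the partial derivative:
∂Y/∂X = 5X^4

∂Y/∂X = 5X^4 > 0 (assuming positive values)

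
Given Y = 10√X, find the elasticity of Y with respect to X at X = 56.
Elasticity = 1/2

Elasticity = (dY/dX) · (X/Y)

dY/dX = 5/√X
At X = 56: dY/dX = 5·√14/28, Y = 20·√14

Elasticity = (5·√14/28) · (56 / (20·√14)) = 1/2

Interpretation: for a small percentage change in X, the percentage change in Y is approximately 0.50 times as large.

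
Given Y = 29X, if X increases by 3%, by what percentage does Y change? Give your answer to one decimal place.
3.0%

For Y = 29X:
If X → X(1 + 0.03)
Then Y → Y · (1 + 0.03)^1
     = Y · 1.0300

Percentage change = ((1 + 0.03)^1 − 1) × 100% = 3.0%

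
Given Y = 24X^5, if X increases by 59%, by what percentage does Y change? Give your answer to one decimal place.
916.2%

For Y = 24X^5:
If X → X(1 + 0.59)
Then Y → Y · (1 + 0.59)^5
     ≈ Y · 10.1622

Percentage change = ((1 + 0.59)^5 − 1) × 100% ≈ 916.2%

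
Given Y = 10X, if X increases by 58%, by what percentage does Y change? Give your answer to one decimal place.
58.0%

For Y = 10X:
If X → X(1 + 0.58)
Then Y → Y · (1 + 0.58)^1
     = Y · 1.5800

Percentage change = ((1 + 0.58)^1 − 1) × 100% = 58.0%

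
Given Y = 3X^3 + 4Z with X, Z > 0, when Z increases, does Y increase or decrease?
Y increases

Taking the partial derivative:
∂Y/∂Z = 4

∂Y/∂Z = 4 > 0 (assuming positive values)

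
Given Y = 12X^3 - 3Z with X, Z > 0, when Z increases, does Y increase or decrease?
Y decreases

Taking the partial derivative:
∂Y/∂Z = -3

∂Y/∂Z = -3 < 0 (assuming positive values)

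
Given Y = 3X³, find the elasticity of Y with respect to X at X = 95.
Elasticity = 3

Elasticity = (dY/dX) · (X/Y)

dY/dX = 9·X²
At X = 95: dY/dX = 81225, Y = 2572125

Elasticity = 81225 · (95 / 2572125) = 3

Interpretation: for a small percentage change in X, the percentage change in Y is approximately 3.00 times as large.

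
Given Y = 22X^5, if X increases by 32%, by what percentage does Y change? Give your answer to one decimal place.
300.7%

For Y = 22X^5:
If X → X(1 + 0.32)
Then Y → Y · (1 + 0.32)^5
     ≈ Y · 4.0075

Percentage change = ((1 + 0.32)^5 − 1) × 100% ≈ 300.7%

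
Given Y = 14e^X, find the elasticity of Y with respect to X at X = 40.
Elasticity = 40

Elasticity = (dY/dX) · (X/Y)

dY/dX = 14·e^X
At X = 40: dY/dX = 14·e^40, Y = 14·e^40

Elasticity = (14·e^40) · (40 / (14·e^40)) = 40

Interpretation: for a small percentage change in X, the percentage change in Y is approximately 40.00 times as large.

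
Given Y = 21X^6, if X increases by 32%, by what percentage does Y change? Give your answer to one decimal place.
429.0%

For Y = 21X^6:
If X → X(1 + 0.32)
Then Y → Y · (1 + 0.32)^6
     ≈ Y · 5.2899

Percentage change = ((1 + 0.32)^6 − 1) × 100% ≈ 429.0%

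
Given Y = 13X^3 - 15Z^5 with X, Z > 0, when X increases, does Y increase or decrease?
Y increases

Taking the partial derivative:
∂Y/∂X = 39X^2

∂Y/∂X = 39X^2 > 0 (assuming positive values)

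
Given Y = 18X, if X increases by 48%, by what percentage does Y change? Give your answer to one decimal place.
48.0%

For Y = 18X:
If X → X(1 + 0.48)
Then Y → Y · (1 + 0.48)^1
     = Y · 1.4800

Percentage change = ((1 + 0.48)^1 − 1) × 100% = 48.0%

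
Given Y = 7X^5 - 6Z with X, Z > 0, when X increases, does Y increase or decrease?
Y increases

Taking the partial derivative:
∂Y/∂X = 35X^4

∂Y/∂X = 35X^4 > 0 (assuming positive values)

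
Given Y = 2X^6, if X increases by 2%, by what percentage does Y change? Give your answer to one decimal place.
12.6%

For Y = 2X^6:
If X → X(1 + 0.02)
Then Y → Y · (1 + 0.02)^6
     ≈ Y · 1.1262

Percentage change = ((1 + 0.02)^6 − 1) × 100% ≈ 12.6%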